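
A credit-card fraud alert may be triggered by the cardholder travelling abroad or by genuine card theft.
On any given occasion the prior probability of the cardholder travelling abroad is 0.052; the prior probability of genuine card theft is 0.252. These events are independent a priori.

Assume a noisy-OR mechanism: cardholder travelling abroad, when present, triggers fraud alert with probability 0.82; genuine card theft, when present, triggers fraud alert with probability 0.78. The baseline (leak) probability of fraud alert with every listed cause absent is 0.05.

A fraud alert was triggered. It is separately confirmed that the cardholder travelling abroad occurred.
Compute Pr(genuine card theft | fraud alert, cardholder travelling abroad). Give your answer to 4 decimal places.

Under noisy-OR, P(fraud alert | causes) = 1 − (1−0.05)·∏(1−qᵢ) over the active causes.
P(fraud alert | cardholder travelling abroad) = 0.829·0.748 + 0.96238·0.252 = 0.620092 + 0.242520 = 0.862612
Restricting to configurations with genuine card theft present: 0.96238·0.252 = 0.242520.
Hence the posterior is 0.242520/0.862612 ≈ 0.2811.

Pr(genuine card theft | fraud alert, cardholder travelling abroad) ≈ 0.2811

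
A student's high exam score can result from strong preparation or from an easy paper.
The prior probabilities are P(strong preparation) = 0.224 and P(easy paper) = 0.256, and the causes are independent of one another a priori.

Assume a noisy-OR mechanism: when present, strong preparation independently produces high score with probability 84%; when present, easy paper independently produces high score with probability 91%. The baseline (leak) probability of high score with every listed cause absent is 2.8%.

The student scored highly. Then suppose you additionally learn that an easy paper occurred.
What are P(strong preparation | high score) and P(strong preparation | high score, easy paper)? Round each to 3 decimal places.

P(strong preparation | high score) ≈ 0.500; P(strong preparation | high score, easy paper) ≈ 0.238

Under noisy-OR, P(high score | causes) = 1 − (1−0.028)·∏(1−qᵢ) over the active causes.
P(high score) = 0.028×0.776×0.744 + 0.91252×0.776×0.256 + 0.84448×0.224×0.744 + 0.986003×0.224×0.256 = 0.016166 + 0.181278 + 0.140738 + 0.056541 = 0.394723
Of this, 0.197279 comes from 0.140738 + 0.056541 (the strong preparation=true cases).
Hence the posterior is 0.197279/0.394723 ≈ 0.500.

Now also conditioning on easy paper=true:
P(high score | easy paper) = 0.91252*0.776 + 0.986003*0.224 = 0.708116 + 0.220865 = 0.928981
The strong preparation-present share is 0.986003*0.224 = 0.220865.
So P(strong preparation | high score, easy paper) = 0.220865/0.928981 ≈ 0.238.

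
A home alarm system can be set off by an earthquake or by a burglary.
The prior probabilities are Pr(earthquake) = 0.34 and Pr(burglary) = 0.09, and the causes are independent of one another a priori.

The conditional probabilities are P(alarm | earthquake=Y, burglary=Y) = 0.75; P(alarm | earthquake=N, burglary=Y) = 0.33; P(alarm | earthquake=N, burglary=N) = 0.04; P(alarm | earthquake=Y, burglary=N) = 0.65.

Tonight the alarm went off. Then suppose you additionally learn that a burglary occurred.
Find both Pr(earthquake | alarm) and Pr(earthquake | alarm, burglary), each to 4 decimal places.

Pr(earthquake | alarm) ≈ 0.8370; Pr(earthquake | alarm, burglary) ≈ 0.5393

By total probability over the 4 (earthquake, burglary) configurations:
  P(alarm) = 0.04×0.66×0.91 + 0.33×0.66×0.09 + 0.65×0.34×0.91 + 0.75×0.34×0.09
        = 0.024024 + 0.019602 + 0.201110 + 0.022950 = 0.267686
The terms with earthquake present sum to 0.224060, so
  P(earthquake | alarm) = 0.224060 / 0.267686 ≈ 0.8370

With the extra evidence:
By total probability over both values of earthquake:
  P(alarm | burglary) = 0.33×0.66 + 0.75×0.34
        = 0.217800 + 0.255000 = 0.472800
Keeping only the earthquake-present terms gives 0.255000, so
  P(earthquake | alarm, burglary) = 0.255000 / 0.472800 ≈ 0.5393
The drop from 0.8370 to 0.5393 is the explaining-away (discounting) effect.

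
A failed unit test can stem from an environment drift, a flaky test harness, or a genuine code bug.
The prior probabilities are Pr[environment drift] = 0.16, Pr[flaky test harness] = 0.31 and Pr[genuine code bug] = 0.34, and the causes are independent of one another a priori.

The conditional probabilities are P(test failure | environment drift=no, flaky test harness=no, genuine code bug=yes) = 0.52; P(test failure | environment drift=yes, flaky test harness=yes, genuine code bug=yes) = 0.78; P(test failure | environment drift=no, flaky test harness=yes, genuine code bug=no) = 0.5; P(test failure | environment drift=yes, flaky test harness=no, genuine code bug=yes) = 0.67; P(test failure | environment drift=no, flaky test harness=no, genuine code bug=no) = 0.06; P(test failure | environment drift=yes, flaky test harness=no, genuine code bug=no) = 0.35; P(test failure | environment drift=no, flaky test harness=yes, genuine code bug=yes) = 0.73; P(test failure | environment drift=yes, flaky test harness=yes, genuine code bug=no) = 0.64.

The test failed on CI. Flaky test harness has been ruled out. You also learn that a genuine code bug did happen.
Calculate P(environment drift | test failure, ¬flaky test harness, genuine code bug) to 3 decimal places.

P(test failure | ¬flaky test harness, genuine code bug) = 0.52×0.84 + 0.67×0.16 = 0.436800 + 0.107200 = 0.544000
Restricting to configurations with environment drift present: 0.67×0.16 = 0.107200.
P(environment drift | test failure, ¬flaky test harness, genuine code bug) = 0.107200 / 0.544000 ≈ 0.197

P(environment drift | test failure, ¬flaky test harness, genuine code bug) ≈ 0.197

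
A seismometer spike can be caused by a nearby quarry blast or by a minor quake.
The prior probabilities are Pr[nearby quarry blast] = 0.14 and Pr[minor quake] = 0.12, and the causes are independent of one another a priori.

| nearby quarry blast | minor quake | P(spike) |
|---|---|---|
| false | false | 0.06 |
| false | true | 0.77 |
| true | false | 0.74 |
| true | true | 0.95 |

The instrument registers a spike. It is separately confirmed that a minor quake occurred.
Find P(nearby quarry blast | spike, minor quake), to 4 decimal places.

P(nearby quarry blast | spike, minor quake) ≈ 0.1673

By total probability over both values of nearby quarry blast:
  P(spike | minor quake) = 0.77·0.86 + 0.95·0.14
        = 0.662200 + 0.133000 = 0.795200
The terms with nearby quarry blast present sum to 0.133000, so
  P(nearby quarry blast | spike, minor quake) = 0.133000 / 0.795200 ≈ 0.1673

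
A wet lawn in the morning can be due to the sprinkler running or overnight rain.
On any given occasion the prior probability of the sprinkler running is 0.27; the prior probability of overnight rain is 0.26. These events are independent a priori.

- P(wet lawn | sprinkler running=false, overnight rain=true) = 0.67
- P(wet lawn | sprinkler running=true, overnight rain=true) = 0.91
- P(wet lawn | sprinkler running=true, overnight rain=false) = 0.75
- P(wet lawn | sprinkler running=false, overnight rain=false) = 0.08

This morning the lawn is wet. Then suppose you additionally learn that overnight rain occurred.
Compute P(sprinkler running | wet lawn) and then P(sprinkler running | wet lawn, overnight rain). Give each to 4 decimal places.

P(wet lawn) = 0.08*0.73*0.74 + 0.67*0.73*0.26 + 0.75*0.27*0.74 + 0.91*0.27*0.26 = 0.043216 + 0.127166 + 0.149850 + 0.063882 = 0.384114
The sprinkler running-present share is 0.149850 + 0.063882 = 0.213732.
So P(sprinkler running | wet lawn) = 0.213732/0.384114 ≈ 0.5564.

Now condition on the additional information:
By total probability over both values of sprinkler running:
  P(wet lawn | overnight rain) = 0.67×0.73 + 0.91×0.27
        = 0.489100 + 0.245700 = 0.734800
Keeping only the sprinkler running-present terms gives 0.245700, so
  P(sprinkler running | wet lawn, overnight rain) = 0.245700 / 0.734800 ≈ 0.3344

P(sprinkler running | wet lawn) ≈ 0.5564; P(sprinkler running | wet lawn, overnight rain) ≈ 0.3344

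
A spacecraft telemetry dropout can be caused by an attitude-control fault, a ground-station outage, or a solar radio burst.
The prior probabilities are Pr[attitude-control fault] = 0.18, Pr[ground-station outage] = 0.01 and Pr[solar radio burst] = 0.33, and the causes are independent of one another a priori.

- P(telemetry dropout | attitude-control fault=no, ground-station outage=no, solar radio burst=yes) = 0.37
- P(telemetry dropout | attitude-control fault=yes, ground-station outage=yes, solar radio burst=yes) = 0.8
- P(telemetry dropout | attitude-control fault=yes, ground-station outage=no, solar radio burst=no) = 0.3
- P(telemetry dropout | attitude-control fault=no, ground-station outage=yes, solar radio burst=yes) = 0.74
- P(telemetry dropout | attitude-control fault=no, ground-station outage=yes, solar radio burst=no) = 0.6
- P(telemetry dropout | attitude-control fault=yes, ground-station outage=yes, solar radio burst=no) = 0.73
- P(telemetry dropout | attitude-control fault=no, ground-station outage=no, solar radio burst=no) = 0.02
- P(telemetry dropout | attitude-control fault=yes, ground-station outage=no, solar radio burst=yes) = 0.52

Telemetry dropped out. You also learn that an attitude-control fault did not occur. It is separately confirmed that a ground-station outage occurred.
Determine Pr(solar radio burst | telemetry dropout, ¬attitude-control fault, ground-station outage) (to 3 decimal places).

Pr(solar radio burst | telemetry dropout, ¬attitude-control fault, ground-station outage) ≈ 0.378

P(telemetry dropout | ¬attitude-control fault, ground-station outage) = 0.6·0.67 + 0.74·0.33 = 0.402000 + 0.244200 = 0.646200
The solar radio burst-present share is 0.74·0.33 = 0.244200.
P(solar radio burst | telemetry dropout, ¬attitude-control fault, ground-station outage) = 0.244200 / 0.646200 ≈ 0.378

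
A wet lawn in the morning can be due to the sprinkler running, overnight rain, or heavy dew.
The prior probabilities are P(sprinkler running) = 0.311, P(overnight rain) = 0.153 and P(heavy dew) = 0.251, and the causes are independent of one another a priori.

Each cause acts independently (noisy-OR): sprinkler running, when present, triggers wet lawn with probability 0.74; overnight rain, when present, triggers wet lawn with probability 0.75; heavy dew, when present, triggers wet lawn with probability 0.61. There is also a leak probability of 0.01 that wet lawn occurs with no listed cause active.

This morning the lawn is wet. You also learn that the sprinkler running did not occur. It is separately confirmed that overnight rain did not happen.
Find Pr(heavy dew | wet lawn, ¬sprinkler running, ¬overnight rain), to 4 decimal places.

Under noisy-OR, P(wet lawn | causes) = 1 − (1−0.01)·∏(1−qᵢ) over the active causes.
Sum P(wet lawn|·) weighted by the priors over both values of heavy dew:
  P(wet lawn | ¬sprinkler running, ¬overnight rain) = 0.01*0.749 + 0.6139*0.251
        = 0.007490 + 0.154089 = 0.161579
The terms with heavy dew present sum to 0.154089, so
  P(heavy dew | wet lawn, ¬sprinkler running, ¬overnight rain) = 0.154089 / 0.161579 ≈ 0.9536

Pr(heavy dew | wet lawn, ¬sprinkler running, ¬overnight rain) ≈ 0.9536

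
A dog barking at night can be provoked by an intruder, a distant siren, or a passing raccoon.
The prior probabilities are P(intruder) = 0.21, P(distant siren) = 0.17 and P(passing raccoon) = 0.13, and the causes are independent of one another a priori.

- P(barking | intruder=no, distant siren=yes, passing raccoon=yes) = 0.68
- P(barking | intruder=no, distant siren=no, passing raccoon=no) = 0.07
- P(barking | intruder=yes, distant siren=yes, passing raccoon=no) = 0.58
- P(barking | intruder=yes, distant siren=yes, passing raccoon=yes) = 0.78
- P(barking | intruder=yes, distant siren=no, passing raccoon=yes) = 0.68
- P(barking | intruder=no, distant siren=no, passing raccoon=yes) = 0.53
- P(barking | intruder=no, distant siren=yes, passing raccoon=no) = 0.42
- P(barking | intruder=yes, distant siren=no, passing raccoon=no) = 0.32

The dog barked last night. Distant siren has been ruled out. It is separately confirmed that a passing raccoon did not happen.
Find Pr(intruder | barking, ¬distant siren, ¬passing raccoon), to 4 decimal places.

Pr(intruder | barking, ¬distant siren, ¬passing raccoon) ≈ 0.5486

By total probability over both values of intruder:
  P(barking | ¬distant siren, ¬passing raccoon) = 0.07·0.79 + 0.32·0.21
        = 0.055300 + 0.067200 = 0.122500
The terms with intruder present sum to 0.067200, so
  P(intruder | barking, ¬distant siren, ¬passing raccoon) = 0.067200 / 0.122500 ≈ 0.5486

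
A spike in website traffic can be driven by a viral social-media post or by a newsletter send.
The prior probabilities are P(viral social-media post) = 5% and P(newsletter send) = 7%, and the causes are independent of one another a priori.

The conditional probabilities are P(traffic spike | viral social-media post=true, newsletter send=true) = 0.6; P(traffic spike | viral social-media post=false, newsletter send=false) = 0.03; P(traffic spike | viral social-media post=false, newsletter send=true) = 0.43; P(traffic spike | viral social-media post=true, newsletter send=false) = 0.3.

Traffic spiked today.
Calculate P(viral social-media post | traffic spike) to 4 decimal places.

P(viral social-media post | traffic spike) ≈ 0.2256

P(traffic spike) = 0.03*0.95*0.93 + 0.43*0.95*0.07 + 0.3*0.05*0.93 + 0.6*0.05*0.07 = 0.026505 + 0.028595 + 0.013950 + 0.002100 = 0.071150
The viral social-media post-present share is 0.013950 + 0.002100 = 0.016050.
Hence the posterior is 0.016050/0.071150 ≈ 0.2256.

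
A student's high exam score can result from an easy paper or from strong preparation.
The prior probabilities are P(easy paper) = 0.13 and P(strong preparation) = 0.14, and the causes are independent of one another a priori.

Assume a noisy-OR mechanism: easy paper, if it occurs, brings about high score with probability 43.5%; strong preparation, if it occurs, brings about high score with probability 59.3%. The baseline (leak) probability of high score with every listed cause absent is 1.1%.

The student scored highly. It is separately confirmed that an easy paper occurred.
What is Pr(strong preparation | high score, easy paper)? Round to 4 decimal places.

Under noisy-OR, P(high score | causes) = 1 − (1−0.011)·∏(1−qᵢ) over the active causes.
Sum P(high score|·) weighted by the priors over both values of strong preparation:
  P(high score | easy paper) = 0.441215·0.86 + 0.772575·0.14
        = 0.379445 + 0.108161 = 0.487606
The terms with strong preparation present sum to 0.108161, so
  P(strong preparation | high score, easy paper) = 0.108161 / 0.487606 ≈ 0.2218

Pr(strong preparation | high score, easy paper) ≈ 0.2218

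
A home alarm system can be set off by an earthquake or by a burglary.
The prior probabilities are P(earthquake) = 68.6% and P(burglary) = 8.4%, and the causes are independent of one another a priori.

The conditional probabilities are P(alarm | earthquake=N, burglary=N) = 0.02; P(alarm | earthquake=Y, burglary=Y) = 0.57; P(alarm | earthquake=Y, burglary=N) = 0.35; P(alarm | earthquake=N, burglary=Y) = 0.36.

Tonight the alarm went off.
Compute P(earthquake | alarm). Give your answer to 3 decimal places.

Enumerate the 4 (earthquake, burglary) configurations and weight by the priors:
  P(alarm) = 0.02*0.314*0.916 + 0.36*0.314*0.084 + 0.35*0.686*0.916 + 0.57*0.686*0.084
        = 0.005752 + 0.009495 + 0.219932 + 0.032846 = 0.268025
Configurations with earthquake contribute 0.252778, so
  P(earthquake | alarm) = 0.252778 / 0.268025 ≈ 0.943

P(earthquake | alarm) ≈ 0.943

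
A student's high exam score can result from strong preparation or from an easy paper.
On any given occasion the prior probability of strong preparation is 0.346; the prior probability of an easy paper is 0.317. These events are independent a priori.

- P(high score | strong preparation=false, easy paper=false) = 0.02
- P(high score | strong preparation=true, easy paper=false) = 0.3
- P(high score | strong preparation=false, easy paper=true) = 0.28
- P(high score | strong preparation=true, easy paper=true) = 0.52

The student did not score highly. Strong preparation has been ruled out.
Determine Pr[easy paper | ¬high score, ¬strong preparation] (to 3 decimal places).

Pr[easy paper | ¬high score, ¬strong preparation] ≈ 0.254

P(¬high score | ¬strong preparation) = 0.98×0.683 + 0.72×0.317 = 0.669340 + 0.228240 = 0.897580
Restricting to configurations with easy paper present: 0.72×0.317 = 0.228240.
P(easy paper | ¬high score, ¬strong preparation) = 0.228240 / 0.897580 ≈ 0.254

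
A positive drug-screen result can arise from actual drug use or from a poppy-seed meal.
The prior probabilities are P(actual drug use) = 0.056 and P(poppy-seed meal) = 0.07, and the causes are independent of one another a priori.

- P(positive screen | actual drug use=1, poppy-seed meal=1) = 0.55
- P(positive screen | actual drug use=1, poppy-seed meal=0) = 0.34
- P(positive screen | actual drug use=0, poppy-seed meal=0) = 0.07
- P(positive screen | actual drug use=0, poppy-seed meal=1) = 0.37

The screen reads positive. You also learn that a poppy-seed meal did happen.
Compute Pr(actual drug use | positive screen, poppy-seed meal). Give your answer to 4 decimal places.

Weight on actual drug use=true, given the evidence: 0.55*0.056 = 0.030800
The normalizing constant is 0.37*0.944 + 0.55*0.056 = 0.380080
Posterior = 0.030800 / 0.380080 ≈ 0.0810

Pr(actual drug use | positive screen, poppy-seed meal) ≈ 0.0810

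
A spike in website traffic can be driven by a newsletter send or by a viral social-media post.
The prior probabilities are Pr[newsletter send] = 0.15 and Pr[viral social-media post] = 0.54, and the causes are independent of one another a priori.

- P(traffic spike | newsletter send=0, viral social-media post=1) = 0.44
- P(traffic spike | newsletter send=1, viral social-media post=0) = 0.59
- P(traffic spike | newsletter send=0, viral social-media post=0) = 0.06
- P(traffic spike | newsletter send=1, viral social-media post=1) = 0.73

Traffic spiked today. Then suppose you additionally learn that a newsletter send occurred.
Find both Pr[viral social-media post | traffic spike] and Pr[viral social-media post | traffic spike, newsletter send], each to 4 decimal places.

Pr[viral social-media post | traffic spike] ≈ 0.8027; Pr[viral social-media post | traffic spike, newsletter send] ≈ 0.5922

By total probability over the 4 (newsletter send, viral social-media post) configurations:
  P(traffic spike) = 0.06*0.85*0.46 + 0.44*0.85*0.54 + 0.59*0.15*0.46 + 0.73*0.15*0.54
        = 0.023460 + 0.201960 + 0.040710 + 0.059130 = 0.325260
Configurations with viral social-media post contribute 0.261090, so
  P(viral social-media post | traffic spike) = 0.261090 / 0.325260 ≈ 0.8027

Now condition on the additional information:
For the numerator, keep only viral social-media post=true terms: 0.73×0.54 = 0.394200
Denominator P(traffic spike | newsletter send): 0.59×0.46 + 0.73×0.54 = 0.665600
Posterior = 0.394200 / 0.665600 ≈ 0.5922
Conditioning on newsletter send lowers the posterior on viral social-media post: the classic explaining-away effect in a common-effect structure.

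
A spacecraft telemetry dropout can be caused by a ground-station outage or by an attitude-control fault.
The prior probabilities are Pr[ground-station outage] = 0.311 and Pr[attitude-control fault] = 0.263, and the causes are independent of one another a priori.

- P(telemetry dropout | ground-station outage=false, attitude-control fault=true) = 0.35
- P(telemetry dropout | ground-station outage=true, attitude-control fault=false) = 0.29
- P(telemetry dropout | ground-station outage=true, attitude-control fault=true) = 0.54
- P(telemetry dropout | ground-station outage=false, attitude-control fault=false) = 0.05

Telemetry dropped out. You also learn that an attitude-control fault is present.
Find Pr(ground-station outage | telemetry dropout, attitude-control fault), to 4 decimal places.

Pr(ground-station outage | telemetry dropout, attitude-control fault) ≈ 0.4105

For the numerator, keep only ground-station outage=true terms: 0.54*0.311 = 0.167940
Normalizer over all consistent configurations: 0.35*0.689 + 0.54*0.311 = 0.409090
Posterior = 0.167940 / 0.409090 ≈ 0.4105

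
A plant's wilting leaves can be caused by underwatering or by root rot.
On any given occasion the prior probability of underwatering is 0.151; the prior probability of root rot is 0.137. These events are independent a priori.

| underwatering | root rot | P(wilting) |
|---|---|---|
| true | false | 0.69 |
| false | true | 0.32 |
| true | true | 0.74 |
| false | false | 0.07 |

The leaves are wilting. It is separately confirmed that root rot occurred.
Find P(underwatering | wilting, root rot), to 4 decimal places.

P(underwatering | wilting, root rot) ≈ 0.2914

P(wilting | root rot) = 0.32×0.849 + 0.74×0.151 = 0.271680 + 0.111740 = 0.383420
The underwatering-present share is 0.74×0.151 = 0.111740.
P(underwatering | wilting, root rot) = 0.111740 / 0.383420 ≈ 0.2914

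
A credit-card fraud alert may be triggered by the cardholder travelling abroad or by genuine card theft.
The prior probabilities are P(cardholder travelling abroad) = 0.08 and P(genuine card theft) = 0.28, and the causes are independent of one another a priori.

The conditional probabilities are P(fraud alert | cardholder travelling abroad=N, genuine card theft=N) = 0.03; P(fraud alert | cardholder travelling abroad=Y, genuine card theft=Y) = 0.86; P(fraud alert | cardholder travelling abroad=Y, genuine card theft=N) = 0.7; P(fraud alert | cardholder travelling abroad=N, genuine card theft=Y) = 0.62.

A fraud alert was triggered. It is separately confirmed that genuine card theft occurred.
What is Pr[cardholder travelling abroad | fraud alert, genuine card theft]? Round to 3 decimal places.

Sum P(fraud alert|·) weighted by the priors over both values of cardholder travelling abroad:
  P(fraud alert | genuine card theft) = 0.62·0.92 + 0.86·0.08
        = 0.570400 + 0.068800 = 0.639200
Keeping only the cardholder travelling abroad-present terms gives 0.068800, so
  P(cardholder travelling abroad | fraud alert, genuine card theft) = 0.068800 / 0.639200 ≈ 0.108

Pr[cardholder travelling abroad | fraud alert, genuine card theft] ≈ 0.108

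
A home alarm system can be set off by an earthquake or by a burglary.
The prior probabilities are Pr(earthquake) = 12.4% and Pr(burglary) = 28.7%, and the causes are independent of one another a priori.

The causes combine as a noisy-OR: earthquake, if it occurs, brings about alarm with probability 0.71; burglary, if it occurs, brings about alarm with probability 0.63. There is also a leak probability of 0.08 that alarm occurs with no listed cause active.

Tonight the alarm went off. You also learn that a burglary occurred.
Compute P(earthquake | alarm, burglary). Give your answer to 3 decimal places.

Under noisy-OR, P(alarm | causes) = 1 − (1−0.08)·∏(1−qᵢ) over the active causes.
For the numerator, keep only earthquake=true terms: 0.901284*0.124 = 0.111759
Normalizer over all consistent configurations: 0.6596*0.876 + 0.901284*0.124 = 0.689569
P(earthquake | alarm, burglary) = 0.111759/0.689569 ≈ 0.162

P(earthquake | alarm, burglary) ≈ 0.162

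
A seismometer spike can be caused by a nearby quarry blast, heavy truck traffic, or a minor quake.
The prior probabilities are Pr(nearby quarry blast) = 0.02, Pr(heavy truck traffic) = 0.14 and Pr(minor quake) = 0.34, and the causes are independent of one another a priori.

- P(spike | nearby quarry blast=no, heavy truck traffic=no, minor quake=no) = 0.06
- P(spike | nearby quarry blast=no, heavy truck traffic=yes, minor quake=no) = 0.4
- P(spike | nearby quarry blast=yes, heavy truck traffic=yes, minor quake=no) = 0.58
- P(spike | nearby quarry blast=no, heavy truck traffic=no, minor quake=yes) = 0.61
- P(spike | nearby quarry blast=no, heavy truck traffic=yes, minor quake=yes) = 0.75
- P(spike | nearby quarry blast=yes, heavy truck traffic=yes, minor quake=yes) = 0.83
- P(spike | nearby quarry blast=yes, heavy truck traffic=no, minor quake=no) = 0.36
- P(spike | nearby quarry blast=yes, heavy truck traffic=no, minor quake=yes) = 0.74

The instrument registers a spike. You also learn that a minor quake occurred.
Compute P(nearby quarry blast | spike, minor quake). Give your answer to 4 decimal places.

Sum P(spike|·) weighted by the priors over the 4 (nearby quarry blast, heavy truck traffic) configurations:
  P(spike | minor quake) = 0.61*0.98*0.86 + 0.75*0.98*0.14 + 0.74*0.02*0.86 + 0.83*0.02*0.14
        = 0.514108 + 0.102900 + 0.012728 + 0.002324 = 0.632060
Configurations with nearby quarry blast contribute 0.015052, so
  P(nearby quarry blast | spike, minor quake) = 0.015052 / 0.632060 ≈ 0.0238

P(nearby quarry blast | spike, minor quake) ≈ 0.0238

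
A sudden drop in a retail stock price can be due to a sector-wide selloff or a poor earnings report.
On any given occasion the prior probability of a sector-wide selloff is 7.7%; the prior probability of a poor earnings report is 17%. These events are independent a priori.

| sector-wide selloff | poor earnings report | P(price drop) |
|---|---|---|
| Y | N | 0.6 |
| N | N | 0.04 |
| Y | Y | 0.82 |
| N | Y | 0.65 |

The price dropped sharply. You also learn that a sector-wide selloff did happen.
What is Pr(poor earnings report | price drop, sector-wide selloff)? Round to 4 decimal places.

Weight on poor earnings report=true, given the evidence: 0.82×0.17 = 0.139400
Normalizer over all consistent configurations: 0.6×0.83 + 0.82×0.17 = 0.637400
Posterior = 0.139400 / 0.637400 ≈ 0.2187

Pr(poor earnings report | price drop, sector-wide selloff) ≈ 0.2187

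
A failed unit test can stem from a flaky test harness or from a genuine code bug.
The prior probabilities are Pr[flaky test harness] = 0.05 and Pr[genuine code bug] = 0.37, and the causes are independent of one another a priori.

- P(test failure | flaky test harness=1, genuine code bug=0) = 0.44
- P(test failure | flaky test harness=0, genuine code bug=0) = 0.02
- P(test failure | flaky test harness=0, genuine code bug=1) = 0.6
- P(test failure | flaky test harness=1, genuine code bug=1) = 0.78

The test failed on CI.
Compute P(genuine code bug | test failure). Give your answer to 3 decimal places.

P(test failure) = 0.02*0.95*0.63 + 0.6*0.95*0.37 + 0.44*0.05*0.63 + 0.78*0.05*0.37 = 0.011970 + 0.210900 + 0.013860 + 0.014430 = 0.251160
Of this, 0.225330 comes from 0.210900 + 0.014430 (the genuine code bug=true cases).
So P(genuine code bug | test failure) = 0.225330/0.251160 ≈ 0.897.

P(genuine code bug | test failure) ≈ 0.897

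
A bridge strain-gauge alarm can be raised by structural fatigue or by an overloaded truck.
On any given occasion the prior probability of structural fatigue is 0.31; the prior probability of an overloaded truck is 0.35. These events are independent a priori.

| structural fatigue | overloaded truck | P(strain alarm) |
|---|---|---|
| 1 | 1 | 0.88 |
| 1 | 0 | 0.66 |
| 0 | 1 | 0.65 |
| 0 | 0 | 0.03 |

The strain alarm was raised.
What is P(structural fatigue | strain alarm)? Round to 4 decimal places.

By total probability over the 4 (structural fatigue, overloaded truck) configurations:
  P(strain alarm) = 0.03·0.69·0.65 + 0.65·0.69·0.35 + 0.66·0.31·0.65 + 0.88·0.31·0.35
        = 0.013455 + 0.156975 + 0.132990 + 0.095480 = 0.398900
Configurations with structural fatigue contribute 0.228470, so
  P(structural fatigue | strain alarm) = 0.228470 / 0.398900 ≈ 0.5728

P(structural fatigue | strain alarm) ≈ 0.5728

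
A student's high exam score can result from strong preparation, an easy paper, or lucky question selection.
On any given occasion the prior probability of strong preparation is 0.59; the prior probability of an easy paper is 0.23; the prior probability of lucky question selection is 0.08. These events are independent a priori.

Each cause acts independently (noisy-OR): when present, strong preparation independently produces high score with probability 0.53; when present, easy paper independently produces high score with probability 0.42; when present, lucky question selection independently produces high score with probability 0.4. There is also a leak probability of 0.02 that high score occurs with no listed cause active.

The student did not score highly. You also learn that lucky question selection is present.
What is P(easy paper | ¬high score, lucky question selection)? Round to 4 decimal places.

Under noisy-OR, P(high score | causes) = 1 − (1−0.02)·∏(1−qᵢ) over the active causes.
P(¬high score | lucky question selection) = 0.588×0.41×0.77 + 0.34104×0.41×0.23 + 0.27636×0.59×0.77 + 0.160289×0.59×0.23 = 0.185632 + 0.032160 + 0.125550 + 0.021751 = 0.365093
The easy paper-present share is 0.032160 + 0.021751 = 0.053911.
So P(easy paper | ¬high score, lucky question selection) = 0.053911/0.365093 ≈ 0.1477.

P(easy paper | ¬high score, lucky question selection) ≈ 0.1477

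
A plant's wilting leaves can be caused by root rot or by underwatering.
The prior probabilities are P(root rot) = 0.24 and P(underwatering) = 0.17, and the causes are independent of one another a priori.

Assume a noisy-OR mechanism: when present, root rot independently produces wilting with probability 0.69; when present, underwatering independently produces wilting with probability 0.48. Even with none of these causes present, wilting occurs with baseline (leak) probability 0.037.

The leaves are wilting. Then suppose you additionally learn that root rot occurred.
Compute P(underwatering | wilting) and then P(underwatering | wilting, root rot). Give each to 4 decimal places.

Under noisy-OR, P(wilting | causes) = 1 − (1−0.037)·∏(1−qᵢ) over the active causes.
P(wilting) = 0.037×0.76×0.83 + 0.49924×0.76×0.17 + 0.70147×0.24×0.83 + 0.844764×0.24×0.17 = 0.023340 + 0.064502 + 0.139733 + 0.034466 = 0.262041
Of this, 0.098968 comes from 0.064502 + 0.034466 (the underwatering=true cases).
Hence the posterior is 0.098968/0.262041 ≈ 0.3777.

Now also conditioning on root rot=true:
P(wilting | root rot) = 0.70147×0.83 + 0.844764×0.17 = 0.582220 + 0.143610 = 0.725830
Of this, 0.143610 comes from 0.844764×0.17 (the underwatering=true cases).
So P(underwatering | wilting, root rot) = 0.143610/0.725830 ≈ 0.1979.
This is intercausal reasoning (explaining away): once root rot accounts for the wilting, underwatering becomes less likely.

P(underwatering | wilting) ≈ 0.3777; P(underwatering | wilting, root rot) ≈ 0.1979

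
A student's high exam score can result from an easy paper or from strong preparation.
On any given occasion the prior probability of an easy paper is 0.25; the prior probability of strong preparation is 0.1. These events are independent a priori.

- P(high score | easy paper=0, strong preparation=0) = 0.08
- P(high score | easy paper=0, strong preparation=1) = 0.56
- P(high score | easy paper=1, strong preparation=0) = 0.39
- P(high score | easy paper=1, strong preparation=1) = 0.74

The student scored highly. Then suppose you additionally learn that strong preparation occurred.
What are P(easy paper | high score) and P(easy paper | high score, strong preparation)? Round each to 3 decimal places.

P(easy paper | high score) ≈ 0.525; P(easy paper | high score, strong preparation) ≈ 0.306

Numerator (weight on configurations with easy paper): 0.087750 + 0.018500 = 0.106250
Normalizer over all consistent configurations: 0.08×0.75×0.9 + 0.56×0.75×0.1 + 0.39×0.25×0.9 + 0.74×0.25×0.1 = 0.202250
Posterior = 0.106250 / 0.202250 ≈ 0.525

Now also conditioning on strong preparation=true:
P(high score | strong preparation) = 0.56×0.75 + 0.74×0.25 = 0.420000 + 0.185000 = 0.605000
Restricting to configurations with easy paper present: 0.74×0.25 = 0.185000.
So P(easy paper | high score, strong preparation) = 0.185000/0.605000 ≈ 0.306.
The drop from 0.525 to 0.306 is the explaining-away (discounting) effect.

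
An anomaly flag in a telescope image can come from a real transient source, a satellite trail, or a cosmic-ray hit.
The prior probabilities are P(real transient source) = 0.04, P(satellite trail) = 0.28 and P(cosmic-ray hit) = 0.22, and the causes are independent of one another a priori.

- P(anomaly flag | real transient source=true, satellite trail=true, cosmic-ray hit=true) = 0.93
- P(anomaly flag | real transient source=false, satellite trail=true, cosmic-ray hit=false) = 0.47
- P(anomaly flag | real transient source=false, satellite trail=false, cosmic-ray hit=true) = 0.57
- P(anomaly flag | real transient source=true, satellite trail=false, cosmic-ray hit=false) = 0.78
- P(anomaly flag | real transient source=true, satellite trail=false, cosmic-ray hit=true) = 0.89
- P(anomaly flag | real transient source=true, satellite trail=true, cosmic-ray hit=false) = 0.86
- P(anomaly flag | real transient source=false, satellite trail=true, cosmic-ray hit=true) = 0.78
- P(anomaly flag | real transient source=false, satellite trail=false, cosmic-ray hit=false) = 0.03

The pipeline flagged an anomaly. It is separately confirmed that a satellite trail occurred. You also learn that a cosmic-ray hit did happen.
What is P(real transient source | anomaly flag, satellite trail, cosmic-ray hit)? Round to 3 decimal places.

Enumerate both values of real transient source and weight by the priors:
  P(anomaly flag | satellite trail, cosmic-ray hit) = 0.78·0.96 + 0.93·0.04
        = 0.748800 + 0.037200 = 0.786000
The terms with real transient source present sum to 0.037200, so
  P(real transient source | anomaly flag, satellite trail, cosmic-ray hit) = 0.037200 / 0.786000 ≈ 0.047

P(real transient source | anomaly flag, satellite trail, cosmic-ray hit) ≈ 0.047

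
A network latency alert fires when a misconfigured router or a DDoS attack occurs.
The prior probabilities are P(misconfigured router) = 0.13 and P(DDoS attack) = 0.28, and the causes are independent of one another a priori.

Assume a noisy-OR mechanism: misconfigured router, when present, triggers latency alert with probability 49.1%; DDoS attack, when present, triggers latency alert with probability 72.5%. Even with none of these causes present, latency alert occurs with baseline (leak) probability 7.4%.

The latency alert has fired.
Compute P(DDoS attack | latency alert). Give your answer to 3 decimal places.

Under noisy-OR, P(latency alert | causes) = 1 − (1−0.074)·∏(1−qᵢ) over the active causes.
Numerator (weight on configurations with DDoS attack): 0.181567 + 0.031682 = 0.213249
The normalizing constant is 0.074·0.87·0.72 + 0.74535·0.87·0.28 + 0.528666·0.13·0.72 + 0.870383·0.13·0.28 = 0.309086
P(DDoS attack | latency alert) = 0.213249/0.309086 ≈ 0.690

P(DDoS attack | latency alert) ≈ 0.690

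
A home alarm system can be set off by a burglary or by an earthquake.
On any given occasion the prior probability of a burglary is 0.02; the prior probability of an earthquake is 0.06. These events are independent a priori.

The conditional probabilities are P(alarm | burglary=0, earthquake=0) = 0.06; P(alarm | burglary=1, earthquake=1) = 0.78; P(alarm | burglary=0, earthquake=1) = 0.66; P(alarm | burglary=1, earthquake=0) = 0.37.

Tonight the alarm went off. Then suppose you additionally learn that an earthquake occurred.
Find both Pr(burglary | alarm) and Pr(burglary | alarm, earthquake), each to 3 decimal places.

Weight on burglary=true, given the evidence: 0.006956 + 0.000936 = 0.007892
The normalizing constant is 0.06·0.98·0.94 + 0.66·0.98·0.06 + 0.37·0.02·0.94 + 0.78·0.02·0.06 = 0.101972
P(burglary | alarm) = 0.007892/0.101972 ≈ 0.077

Now condition on the additional information:
P(alarm | earthquake) = 0.66·0.98 + 0.78·0.02 = 0.646800 + 0.015600 = 0.662400
The burglary-present share is 0.78·0.02 = 0.015600.
P(burglary | alarm, earthquake) = 0.015600 / 0.662400 ≈ 0.024
This is intercausal reasoning (explaining away): once earthquake accounts for the alarm, burglary becomes less likely.

Pr(burglary | alarm) ≈ 0.077; Pr(burglary | alarm, earthquake) ≈ 0.024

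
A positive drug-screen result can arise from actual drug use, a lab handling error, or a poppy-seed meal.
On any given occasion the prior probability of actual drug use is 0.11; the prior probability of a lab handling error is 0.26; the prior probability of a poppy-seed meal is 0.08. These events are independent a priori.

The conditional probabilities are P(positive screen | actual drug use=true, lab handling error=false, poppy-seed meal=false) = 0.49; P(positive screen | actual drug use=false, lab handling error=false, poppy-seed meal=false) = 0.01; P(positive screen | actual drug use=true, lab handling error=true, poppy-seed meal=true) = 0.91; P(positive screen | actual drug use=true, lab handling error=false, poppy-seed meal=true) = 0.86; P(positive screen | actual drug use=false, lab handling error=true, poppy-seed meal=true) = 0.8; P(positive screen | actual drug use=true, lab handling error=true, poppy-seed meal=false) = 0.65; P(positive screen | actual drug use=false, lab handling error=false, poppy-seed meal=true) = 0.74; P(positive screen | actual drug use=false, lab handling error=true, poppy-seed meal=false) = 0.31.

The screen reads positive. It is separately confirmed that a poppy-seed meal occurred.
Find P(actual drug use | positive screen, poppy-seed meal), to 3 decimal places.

P(positive screen | poppy-seed meal) = 0.74·0.89·0.74 + 0.8·0.89·0.26 + 0.86·0.11·0.74 + 0.91·0.11·0.26 = 0.487364 + 0.185120 + 0.070004 + 0.026026 = 0.768514
Restricting to configurations with actual drug use present: 0.070004 + 0.026026 = 0.096030.
P(actual drug use | positive screen, poppy-seed meal) = 0.096030 / 0.768514 ≈ 0.125

P(actual drug use | positive screen, poppy-seed meal) ≈ 0.125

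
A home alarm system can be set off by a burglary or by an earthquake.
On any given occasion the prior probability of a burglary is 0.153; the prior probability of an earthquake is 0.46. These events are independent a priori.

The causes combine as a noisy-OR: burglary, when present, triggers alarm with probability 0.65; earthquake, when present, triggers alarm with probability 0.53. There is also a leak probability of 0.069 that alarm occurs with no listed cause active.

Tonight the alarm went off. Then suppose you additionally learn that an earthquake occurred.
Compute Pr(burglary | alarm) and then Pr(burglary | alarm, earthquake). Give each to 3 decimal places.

Under noisy-OR, P(alarm | causes) = 1 − (1−0.069)·∏(1−qᵢ) over the active causes.
Enumerate the 4 (burglary, earthquake) configurations and weight by the priors:
  P(alarm) = 0.069*0.847*0.54 + 0.56243*0.847*0.46 + 0.67415*0.153*0.54 + 0.846851*0.153*0.46
        = 0.031559 + 0.219134 + 0.055698 + 0.059601 = 0.365992
The terms with burglary present sum to 0.115299, so
  P(burglary | alarm) = 0.115299 / 0.365992 ≈ 0.315

With the extra evidence:
P(alarm | earthquake) = 0.56243*0.847 + 0.846851*0.153 = 0.476378 + 0.129568 = 0.605946
Of this, 0.129568 comes from 0.846851*0.153 (the burglary=true cases).
Hence the posterior is 0.129568/0.605946 ≈ 0.214.
The drop from 0.315 to 0.214 is the explaining-away (discounting) effect.

Pr(burglary | alarm) ≈ 0.315; Pr(burglary | alarm, earthquake) ≈ 0.214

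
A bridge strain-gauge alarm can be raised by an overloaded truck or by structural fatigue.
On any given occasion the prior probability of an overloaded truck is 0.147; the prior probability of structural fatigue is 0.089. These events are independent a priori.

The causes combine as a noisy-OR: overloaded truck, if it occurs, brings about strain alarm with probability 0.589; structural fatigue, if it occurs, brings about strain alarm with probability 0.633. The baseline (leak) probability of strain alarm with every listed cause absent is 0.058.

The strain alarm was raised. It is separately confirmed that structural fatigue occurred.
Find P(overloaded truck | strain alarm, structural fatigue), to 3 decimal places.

P(overloaded truck | strain alarm, structural fatigue) ≈ 0.184

Under noisy-OR, P(strain alarm | causes) = 1 − (1−0.058)·∏(1−qᵢ) over the active causes.
Weight on overloaded truck=true, given the evidence: 0.857912·0.147 = 0.126113
Normalizer over all consistent configurations: 0.654286·0.853 + 0.857912·0.147 = 0.684219
P(overloaded truck | strain alarm, structural fatigue) = 0.126113/0.684219 ≈ 0.184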